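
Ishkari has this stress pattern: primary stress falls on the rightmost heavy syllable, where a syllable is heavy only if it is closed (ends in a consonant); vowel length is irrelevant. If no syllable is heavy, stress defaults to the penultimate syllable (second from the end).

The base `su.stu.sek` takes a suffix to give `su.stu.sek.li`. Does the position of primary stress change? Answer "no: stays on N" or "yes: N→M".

Base `su.stu.sek` (3 syllables):
  Weights: 1 su L, 2 stu L, 3 sek H.
  Heavy syllables in the domain: 3. The rightmost is syllable 3 (sek).
  → primary stress on syllable 3.
Suffixed `su.stu.sek.li` (4 syllables):
  Weights: 1 su L, 2 stu L, 3 sek H, 4 li L.
  Heavy syllables in the domain: 3. The rightmost is syllable 3 (sek).
  → primary stress on syllable 3.

no: stays on 3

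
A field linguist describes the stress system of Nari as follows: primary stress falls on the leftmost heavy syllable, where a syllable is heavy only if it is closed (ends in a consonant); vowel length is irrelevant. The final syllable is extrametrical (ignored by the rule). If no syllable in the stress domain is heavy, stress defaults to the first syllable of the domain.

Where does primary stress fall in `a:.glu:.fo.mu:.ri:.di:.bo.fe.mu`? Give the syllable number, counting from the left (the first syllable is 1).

1

The final syllable (9, mu) is extrametrical; the stress domain is syllables 1–8.
Weights: 1 a: L, 2 glu: L, 3 fo L, 4 mu: L, 5 ri: L, 6 di: L, 7 bo L, 8 fe L.
No heavy syllable in the domain; default to the first syllable of the domain = syllable 1.
Primary stress: syllable 1 → ˈa:.glu:.fo.mu:.ri:.di:.bo.fe.mu.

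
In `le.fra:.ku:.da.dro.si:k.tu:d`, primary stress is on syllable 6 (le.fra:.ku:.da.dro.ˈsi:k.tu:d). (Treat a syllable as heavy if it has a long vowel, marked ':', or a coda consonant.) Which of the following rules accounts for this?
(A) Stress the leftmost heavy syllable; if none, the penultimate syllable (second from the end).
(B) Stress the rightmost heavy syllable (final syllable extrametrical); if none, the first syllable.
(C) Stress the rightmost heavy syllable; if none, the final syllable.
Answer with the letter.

B

Rule A → syllable 2 (observed: 6).
Rule B → syllable 6 ✓.
Rule C → syllable 7 (observed: 6).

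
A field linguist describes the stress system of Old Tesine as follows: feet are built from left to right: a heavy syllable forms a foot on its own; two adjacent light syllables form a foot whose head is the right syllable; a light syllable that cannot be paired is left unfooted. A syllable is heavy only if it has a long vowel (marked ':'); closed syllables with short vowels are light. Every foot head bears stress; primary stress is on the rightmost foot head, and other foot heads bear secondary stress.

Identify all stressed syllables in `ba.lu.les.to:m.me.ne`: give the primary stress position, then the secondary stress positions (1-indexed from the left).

Weights: 1 ba L, 2 lu L, 3 les L, 4 to:m H, 5 me L, 6 ne L.
Parse left to right (heavy = foot alone; LL = one foot; stranded L unfooted): (ba.ˈlu) les (ˈto:m) (me.ˈne).
Foot heads: 2, 4, 6.
Primary stress on the rightmost head = syllable 6.
Secondary stress on 2, 4: ba.ˌlu.les.ˌto:m.me.ˈne.

primary 6, secondary 2, 4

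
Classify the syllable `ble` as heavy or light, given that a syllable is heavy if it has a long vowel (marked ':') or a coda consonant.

`ble`: short vowel, open (no coda). Short vowel, open → light.

light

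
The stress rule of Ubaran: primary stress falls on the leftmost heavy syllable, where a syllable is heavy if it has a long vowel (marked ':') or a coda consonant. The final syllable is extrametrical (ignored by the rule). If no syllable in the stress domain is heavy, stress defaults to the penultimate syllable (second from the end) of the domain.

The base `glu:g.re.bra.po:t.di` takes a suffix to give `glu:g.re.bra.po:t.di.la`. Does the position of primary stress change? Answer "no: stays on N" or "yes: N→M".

Base `glu:g.re.bra.po:t.di` (5 syllables):
  The final syllable (5, di) is extrametrical; the stress domain is syllables 1–4.
  Weights: 1 glu:g H, 2 re L, 3 bra L, 4 po:t H.
  Heavy syllables in the domain: 1, 4. The leftmost is syllable 1 (glu:g).
  → primary stress on syllable 1.
Suffixed `glu:g.re.bra.po:t.di.la` (6 syllables):
  The final syllable (6, la) is extrametrical; the stress domain is syllables 1–5.
  Weights: 1 glu:g H, 2 re L, 3 bra L, 4 po:t H, 5 di L.
  Heavy syllables in the domain: 1, 4. The leftmost is syllable 1 (glu:g).
  → primary stress on syllable 1.

no: stays on 1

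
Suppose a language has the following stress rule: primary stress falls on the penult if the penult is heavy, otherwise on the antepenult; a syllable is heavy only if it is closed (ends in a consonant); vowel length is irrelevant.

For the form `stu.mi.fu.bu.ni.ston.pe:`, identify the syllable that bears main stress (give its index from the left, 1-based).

Weights: 5 ni L, 6 ston H, 7 pe: L.
The penult (syllable 6, ston) is heavy, so it takes stress.
Primary stress: syllable 6 → stu.mi.fu.bu.ni.ˈston.pe:.

6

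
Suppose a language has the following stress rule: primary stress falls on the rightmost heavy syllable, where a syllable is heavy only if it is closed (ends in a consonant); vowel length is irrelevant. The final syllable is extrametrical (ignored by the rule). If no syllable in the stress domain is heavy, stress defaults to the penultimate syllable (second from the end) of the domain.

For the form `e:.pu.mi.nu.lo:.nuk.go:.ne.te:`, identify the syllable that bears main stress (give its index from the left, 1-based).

The final syllable (9, te:) is extrametrical; the stress domain is syllables 1–8.
Weights: 1 e: L, 2 pu L, 3 mi L, 4 nu L, 5 lo: L, 6 nuk H, 7 go: L, 8 ne L.
Heavy syllables in the domain: 6. The rightmost is syllable 6 (nuk).
Primary stress: syllable 6 → e:.pu.mi.nu.lo:.ˈnuk.go:.ne.te:.

6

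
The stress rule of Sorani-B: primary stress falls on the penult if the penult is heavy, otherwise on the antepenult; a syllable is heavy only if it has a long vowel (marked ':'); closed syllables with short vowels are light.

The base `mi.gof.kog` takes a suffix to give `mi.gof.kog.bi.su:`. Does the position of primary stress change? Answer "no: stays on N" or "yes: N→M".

yes: 1→3

Base `mi.gof.kog` (3 syllables):
  Weights: 1 mi L, 2 gof L, 3 kog L.
  The penult (syllable 2, gof) is light, so stress falls on the antepenult (syllable 1, mi).
  → primary stress on syllable 1.
Suffixed `mi.gof.kog.bi.su:` (5 syllables):
  Weights: 3 kog L, 4 bi L, 5 su: H.
  The penult (syllable 4, bi) is light, so stress falls on the antepenult (syllable 3, kog).
  → primary stress on syllable 3.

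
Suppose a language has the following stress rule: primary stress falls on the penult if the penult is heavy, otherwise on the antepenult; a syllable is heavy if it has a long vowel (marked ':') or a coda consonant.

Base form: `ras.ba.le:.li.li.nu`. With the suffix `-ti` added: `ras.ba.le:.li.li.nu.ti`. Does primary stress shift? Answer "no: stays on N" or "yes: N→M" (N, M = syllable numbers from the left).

yes: 4→5

Base `ras.ba.le:.li.li.nu` (6 syllables):
  Weights: 4 li L, 5 li L, 6 nu L.
  The penult (syllable 5, li) is light, so stress falls on the antepenult (syllable 4, li).
  → primary stress on syllable 4.
Suffixed `ras.ba.le:.li.li.nu.ti` (7 syllables):
  Weights: 5 li L, 6 nu L, 7 ti L.
  The penult (syllable 6, nu) is light, so stress falls on the antepenult (syllable 5, li).
  → primary stress on syllable 5.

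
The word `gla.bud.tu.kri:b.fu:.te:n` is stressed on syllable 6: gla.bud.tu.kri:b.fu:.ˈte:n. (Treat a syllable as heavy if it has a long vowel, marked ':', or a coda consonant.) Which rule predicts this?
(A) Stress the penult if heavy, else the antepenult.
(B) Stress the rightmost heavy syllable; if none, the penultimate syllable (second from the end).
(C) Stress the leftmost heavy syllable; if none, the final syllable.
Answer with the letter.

Rule A → syllable 5 (observed: 6).
Rule B → syllable 6 ✓.
Rule C → syllable 2 (observed: 6).

B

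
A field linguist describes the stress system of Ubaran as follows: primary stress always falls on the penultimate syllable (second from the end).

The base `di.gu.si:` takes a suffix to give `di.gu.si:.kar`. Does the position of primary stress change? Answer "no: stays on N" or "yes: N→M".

yes: 2→3

Base `di.gu.si:` (3 syllables):
  The word has 3 syllables; the penultimate syllable (second from the end) is syllable 2 (gu).
  → primary stress on syllable 2.
Suffixed `di.gu.si:.kar` (4 syllables):
  The word has 4 syllables; the penultimate syllable (second from the end) is syllable 3 (si:).
  → primary stress on syllable 3.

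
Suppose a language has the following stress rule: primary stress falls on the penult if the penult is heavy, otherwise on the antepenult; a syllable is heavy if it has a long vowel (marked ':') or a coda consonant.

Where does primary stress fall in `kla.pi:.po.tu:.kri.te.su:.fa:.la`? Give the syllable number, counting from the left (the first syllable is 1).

8

Weights: 7 su: H, 8 fa: H, 9 la L.
The penult (syllable 8, fa:) is heavy, so it takes stress.
Primary stress: syllable 8 → kla.pi:.po.tu:.kri.te.su:.ˈfa:.la.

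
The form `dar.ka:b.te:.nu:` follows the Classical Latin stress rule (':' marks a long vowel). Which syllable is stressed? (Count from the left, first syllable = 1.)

3

Classical Latin: stress the penult if heavy (long vowel or closed), else the antepenult.
Weights: 2 ka:b H, 3 te: H, 4 nu: H.
The penult (syllable 3, te:) is heavy, so it takes stress.
Stress on syllable 3: dar.ka:b.ˈte:.nu:.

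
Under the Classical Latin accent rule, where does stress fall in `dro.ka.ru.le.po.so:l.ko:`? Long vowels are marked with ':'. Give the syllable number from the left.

6

Classical Latin: stress the penult if heavy (long vowel or closed), else the antepenult.
Weights: 5 po L, 6 so:l H, 7 ko: H.
The penult (syllable 6, so:l) is heavy, so it takes stress.
Stress on syllable 6: dro.ka.ru.le.po.ˈso:l.ko:.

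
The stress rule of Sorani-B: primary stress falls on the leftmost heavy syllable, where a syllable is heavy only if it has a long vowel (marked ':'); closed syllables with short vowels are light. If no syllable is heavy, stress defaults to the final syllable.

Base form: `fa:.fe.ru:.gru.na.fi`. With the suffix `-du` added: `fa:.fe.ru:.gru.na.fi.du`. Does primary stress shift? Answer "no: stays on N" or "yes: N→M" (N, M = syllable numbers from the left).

Base `fa:.fe.ru:.gru.na.fi` (6 syllables):
  Weights: 1 fa: H, 2 fe L, 3 ru: H, 4 gru L, 5 na L, 6 fi L.
  Heavy syllables in the domain: 1, 3. The leftmost is syllable 1 (fa:).
  → primary stress on syllable 1.
Suffixed `fa:.fe.ru:.gru.na.fi.du` (7 syllables):
  Weights: 1 fa: H, 2 fe L, 3 ru: H, 4 gru L, 5 na L, 6 fi L, 7 du L.
  Heavy syllables in the domain: 1, 3. The leftmost is syllable 1 (fa:).
  → primary stress on syllable 1.

no: stays on 1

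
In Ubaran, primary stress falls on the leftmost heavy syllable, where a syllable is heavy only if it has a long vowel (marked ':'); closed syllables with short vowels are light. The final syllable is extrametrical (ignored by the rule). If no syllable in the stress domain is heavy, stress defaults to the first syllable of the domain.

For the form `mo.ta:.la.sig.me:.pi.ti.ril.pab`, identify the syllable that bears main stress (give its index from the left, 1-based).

2

The final syllable (9, pab) is extrametrical; the stress domain is syllables 1–8.
Weights: 1 mo L, 2 ta: H, 3 la L, 4 sig L, 5 me: H, 6 pi L, 7 ti L, 8 ril L.
Heavy syllables in the domain: 2, 5. The leftmost is syllable 2 (ta:).
Primary stress: syllable 2 → mo.ˈta:.la.sig.me:.pi.ti.ril.pab.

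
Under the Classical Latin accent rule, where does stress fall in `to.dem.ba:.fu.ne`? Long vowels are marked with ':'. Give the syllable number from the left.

3

Classical Latin: stress the penult if heavy (long vowel or closed), else the antepenult.
Weights: 3 ba: H, 4 fu L, 5 ne L.
The penult (syllable 4, fu) is light, so stress falls on the antepenult (syllable 3, ba:).
Stress on syllable 3: to.dem.ˈba:.fu.ne.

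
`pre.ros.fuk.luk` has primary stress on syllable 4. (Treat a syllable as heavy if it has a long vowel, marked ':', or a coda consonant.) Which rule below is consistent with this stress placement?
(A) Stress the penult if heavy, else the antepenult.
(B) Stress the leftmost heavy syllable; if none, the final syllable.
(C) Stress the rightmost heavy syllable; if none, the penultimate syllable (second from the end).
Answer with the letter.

Rule A → syllable 3 (observed: 4).
Rule B → syllable 2 (observed: 4).
Rule C → syllable 4 ✓.

C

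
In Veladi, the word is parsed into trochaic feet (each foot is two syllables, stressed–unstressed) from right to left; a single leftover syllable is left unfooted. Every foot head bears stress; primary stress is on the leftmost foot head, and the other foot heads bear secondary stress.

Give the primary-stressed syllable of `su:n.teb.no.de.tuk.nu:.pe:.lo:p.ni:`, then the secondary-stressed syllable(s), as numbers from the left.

Parse right to left into trochaic (ˈσσ) feet: su:n (ˈteb.no) (ˈde.tuk) (ˈnu:.pe:) (ˈlo:p.ni:). Syllable 1 is left unfooted.
Foot heads (stressed positions): 2, 4, 6, 8.
End Rule Leftmost: primary stress on the leftmost head = syllable 2.
Secondary stress on 4, 6, 8: su:n.ˈteb.no.ˌde.tuk.ˌnu:.pe:.ˌlo:p.ni:.

primary 2, secondary 4, 6, 8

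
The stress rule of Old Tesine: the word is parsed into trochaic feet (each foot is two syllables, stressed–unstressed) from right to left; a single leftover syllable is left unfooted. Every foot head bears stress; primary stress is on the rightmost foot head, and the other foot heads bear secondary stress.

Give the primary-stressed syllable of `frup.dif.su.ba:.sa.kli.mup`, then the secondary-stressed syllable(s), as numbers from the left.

primary 6, secondary 2, 4

Parse right to left into trochaic (ˈσσ) feet: frup (ˈdif.su) (ˈba:.sa) (ˈkli.mup). Syllable 1 is left unfooted.
Foot heads (stressed positions): 2, 4, 6.
End Rule Rightmost: primary stress on the rightmost head = syllable 6.
Secondary stress on 2, 4: frup.ˌdif.su.ˌba:.sa.ˈkli.mup.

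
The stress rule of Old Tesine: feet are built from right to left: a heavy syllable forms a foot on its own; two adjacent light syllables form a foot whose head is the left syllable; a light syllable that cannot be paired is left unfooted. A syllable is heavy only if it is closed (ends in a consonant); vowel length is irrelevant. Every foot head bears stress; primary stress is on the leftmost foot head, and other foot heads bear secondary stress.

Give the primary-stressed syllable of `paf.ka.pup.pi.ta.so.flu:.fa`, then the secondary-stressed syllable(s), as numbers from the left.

Weights: 1 paf H, 2 ka L, 3 pup H, 4 pi L, 5 ta L, 6 so L, 7 flu: L, 8 fa L.
Parse right to left (heavy = foot alone; LL = one foot; stranded L unfooted): (ˈpaf) ka (ˈpup) pi (ˈta.so) (ˈflu:.fa).
Foot heads: 1, 3, 5, 7.
Primary stress on the leftmost head = syllable 1.
Secondary stress on 3, 5, 7: ˈpaf.ka.ˌpup.pi.ˌta.so.ˌflu:.fa.

primary 1, secondary 3, 5, 7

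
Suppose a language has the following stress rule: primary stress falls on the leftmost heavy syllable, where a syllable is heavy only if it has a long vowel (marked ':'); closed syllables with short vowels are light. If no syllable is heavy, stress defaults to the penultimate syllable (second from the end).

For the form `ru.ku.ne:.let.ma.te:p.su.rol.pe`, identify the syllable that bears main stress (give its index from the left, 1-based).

Weights: 1 ru L, 2 ku L, 3 ne: H, 4 let L, 5 ma L, 6 te:p H, 7 su L, 8 rol L, 9 pe L.
Heavy syllables in the domain: 3, 6. The leftmost is syllable 3 (ne:).
Primary stress: syllable 3 → ru.ku.ˈne:.let.ma.te:p.su.rol.pe.

3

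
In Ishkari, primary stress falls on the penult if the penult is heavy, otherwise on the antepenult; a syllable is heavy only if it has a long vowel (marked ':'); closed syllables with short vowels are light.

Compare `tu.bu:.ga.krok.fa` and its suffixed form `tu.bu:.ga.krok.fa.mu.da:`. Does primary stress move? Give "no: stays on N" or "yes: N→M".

yes: 3→5

Base `tu.bu:.ga.krok.fa` (5 syllables):
  Weights: 3 ga L, 4 krok L, 5 fa L.
  The penult (syllable 4, krok) is light, so stress falls on the antepenult (syllable 3, ga).
  → primary stress on syllable 3.
Suffixed `tu.bu:.ga.krok.fa.mu.da:` (7 syllables):
  Weights: 5 fa L, 6 mu L, 7 da: H.
  The penult (syllable 6, mu) is light, so stress falls on the antepenult (syllable 5, fa).
  → primary stress on syllable 5.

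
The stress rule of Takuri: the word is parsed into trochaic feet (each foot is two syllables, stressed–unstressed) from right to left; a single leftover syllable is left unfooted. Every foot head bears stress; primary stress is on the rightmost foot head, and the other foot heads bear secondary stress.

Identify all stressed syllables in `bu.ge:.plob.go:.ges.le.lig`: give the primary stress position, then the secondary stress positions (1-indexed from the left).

Parse right to left into trochaic (ˈσσ) feet: bu (ˈge:.plob) (ˈgo:.ges) (ˈle.lig). Syllable 1 is left unfooted.
Foot heads (stressed positions): 2, 4, 6.
End Rule Rightmost: primary stress on the rightmost head = syllable 6.
Secondary stress on 2, 4: bu.ˌge:.plob.ˌgo:.ges.ˈle.lig.

primary 6, secondary 2, 4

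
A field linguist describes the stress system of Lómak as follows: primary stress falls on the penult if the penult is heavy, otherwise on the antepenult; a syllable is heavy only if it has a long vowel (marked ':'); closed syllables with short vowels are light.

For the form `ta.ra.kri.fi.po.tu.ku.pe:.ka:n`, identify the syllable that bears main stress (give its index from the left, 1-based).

Weights: 7 ku L, 8 pe: H, 9 ka:n H.
The penult (syllable 8, pe:) is heavy, so it takes stress.
Primary stress: syllable 8 → ta.ra.kri.fi.po.tu.ku.ˈpe:.ka:n.

8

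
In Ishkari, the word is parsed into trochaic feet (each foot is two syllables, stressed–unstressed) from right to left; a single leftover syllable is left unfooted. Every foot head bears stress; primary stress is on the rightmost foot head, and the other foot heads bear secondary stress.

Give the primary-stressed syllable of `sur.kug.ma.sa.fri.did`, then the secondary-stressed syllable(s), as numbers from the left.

primary 5, secondary 1, 3

Parse right to left into trochaic (ˈσσ) feet: (ˈsur.kug) (ˈma.sa) (ˈfri.did).
Foot heads (stressed positions): 1, 3, 5.
End Rule Rightmost: primary stress on the rightmost head = syllable 5.
Secondary stress on 1, 3: ˌsur.kug.ˌma.sa.ˈfri.did.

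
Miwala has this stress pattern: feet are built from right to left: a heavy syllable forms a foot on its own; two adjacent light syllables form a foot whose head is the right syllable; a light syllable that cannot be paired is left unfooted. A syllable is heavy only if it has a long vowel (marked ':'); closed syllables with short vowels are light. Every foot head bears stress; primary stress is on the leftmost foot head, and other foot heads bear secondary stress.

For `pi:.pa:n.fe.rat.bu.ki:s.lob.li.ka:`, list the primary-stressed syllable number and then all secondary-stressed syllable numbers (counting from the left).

Weights: 1 pi: H, 2 pa:n H, 3 fe L, 4 rat L, 5 bu L, 6 ki:s H, 7 lob L, 8 li L, 9 ka: H.
Parse right to left (heavy = foot alone; LL = one foot; stranded L unfooted): (ˈpi:) (ˈpa:n) fe (rat.ˈbu) (ˈki:s) (lob.ˈli) (ˈka:).
Foot heads: 1, 2, 5, 6, 8, 9.
Primary stress on the leftmost head = syllable 1.
Secondary stress on 2, 5, 6, 8, 9: ˈpi:.ˌpa:n.fe.rat.ˌbu.ˌki:s.lob.ˌli.ˌka:.

primary 1, secondary 2, 5, 6, 8, 9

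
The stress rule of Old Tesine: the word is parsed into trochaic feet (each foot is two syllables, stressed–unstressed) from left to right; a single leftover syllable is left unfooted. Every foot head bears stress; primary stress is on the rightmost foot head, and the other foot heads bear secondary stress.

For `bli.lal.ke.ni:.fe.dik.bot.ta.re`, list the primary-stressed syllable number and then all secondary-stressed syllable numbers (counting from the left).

primary 7, secondary 1, 3, 5

Parse left to right into trochaic (ˈσσ) feet: (ˈbli.lal) (ˈke.ni:) (ˈfe.dik) (ˈbot.ta) re. Syllable 9 is left unfooted.
Foot heads (stressed positions): 1, 3, 5, 7.
End Rule Rightmost: primary stress on the rightmost head = syllable 7.
Secondary stress on 1, 3, 5: ˌbli.lal.ˌke.ni:.ˌfe.dik.ˈbot.ta.re.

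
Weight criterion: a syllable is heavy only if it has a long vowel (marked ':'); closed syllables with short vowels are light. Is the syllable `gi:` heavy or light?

heavy

`gi:`: long vowel, open (no coda). Long vowel → heavy.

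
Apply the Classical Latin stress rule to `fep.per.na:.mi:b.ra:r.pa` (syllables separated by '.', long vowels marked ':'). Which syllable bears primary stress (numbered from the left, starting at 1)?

Classical Latin: stress the penult if heavy (long vowel or closed), else the antepenult.
Weights: 4 mi:b H, 5 ra:r H, 6 pa L.
The penult (syllable 5, ra:r) is heavy, so it takes stress.
Stress on syllable 5: fep.per.na:.mi:b.ˈra:r.pa.

5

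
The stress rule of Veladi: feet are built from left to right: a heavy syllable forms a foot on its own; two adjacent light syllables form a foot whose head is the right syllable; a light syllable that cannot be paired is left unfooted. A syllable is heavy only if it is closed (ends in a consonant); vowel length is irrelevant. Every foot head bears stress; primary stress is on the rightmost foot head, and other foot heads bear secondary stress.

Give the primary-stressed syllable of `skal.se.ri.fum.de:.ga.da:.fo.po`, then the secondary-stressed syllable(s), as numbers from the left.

primary 8, secondary 1, 3, 4, 6

Weights: 1 skal H, 2 se L, 3 ri L, 4 fum H, 5 de: L, 6 ga L, 7 da: L, 8 fo L, 9 po L.
Parse left to right (heavy = foot alone; LL = one foot; stranded L unfooted): (ˈskal) (se.ˈri) (ˈfum) (de:.ˈga) (da:.ˈfo) po.
Foot heads: 1, 3, 4, 6, 8.
Primary stress on the rightmost head = syllable 8.
Secondary stress on 1, 3, 4, 6: ˌskal.se.ˌri.ˌfum.de:.ˌga.da:.ˈfo.po.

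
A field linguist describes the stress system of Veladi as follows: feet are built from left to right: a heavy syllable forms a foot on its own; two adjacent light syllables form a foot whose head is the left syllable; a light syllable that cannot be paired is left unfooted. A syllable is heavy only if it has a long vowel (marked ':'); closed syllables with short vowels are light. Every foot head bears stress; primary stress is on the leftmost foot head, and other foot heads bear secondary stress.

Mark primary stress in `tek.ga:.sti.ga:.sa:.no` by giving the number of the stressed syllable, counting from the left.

2

Weights: 1 tek L, 2 ga: H, 3 sti L, 4 ga: H, 5 sa: H, 6 no L.
Parse left to right (heavy = foot alone; LL = one foot; stranded L unfooted): tek (ˈga:) sti (ˈga:) (ˈsa:) no.
Foot heads: 2, 4, 5.
Primary stress on the leftmost head = syllable 2.
Primary stress: syllable 2 → tek.ˈga:.sti.ga:.sa:.no.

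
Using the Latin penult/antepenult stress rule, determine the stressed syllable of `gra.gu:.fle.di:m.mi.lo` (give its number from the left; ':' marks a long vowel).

Classical Latin: stress the penult if heavy (long vowel or closed), else the antepenult.
Weights: 4 di:m H, 5 mi L, 6 lo L.
The penult (syllable 5, mi) is light, so stress falls on the antepenult (syllable 4, di:m).
Stress on syllable 4: gra.gu:.fle.ˈdi:m.mi.lo.

4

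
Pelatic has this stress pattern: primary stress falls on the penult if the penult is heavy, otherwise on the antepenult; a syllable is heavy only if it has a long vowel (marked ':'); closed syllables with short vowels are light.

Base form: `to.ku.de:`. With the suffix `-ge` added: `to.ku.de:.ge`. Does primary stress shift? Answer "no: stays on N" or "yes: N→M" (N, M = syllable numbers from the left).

yes: 1→3

Base `to.ku.de:` (3 syllables):
  Weights: 1 to L, 2 ku L, 3 de: H.
  The penult (syllable 2, ku) is light, so stress falls on the antepenult (syllable 1, to).
  → primary stress on syllable 1.
Suffixed `to.ku.de:.ge` (4 syllables):
  Weights: 2 ku L, 3 de: H, 4 ge L.
  The penult (syllable 3, de:) is heavy, so it takes stress.
  → primary stress on syllable 3.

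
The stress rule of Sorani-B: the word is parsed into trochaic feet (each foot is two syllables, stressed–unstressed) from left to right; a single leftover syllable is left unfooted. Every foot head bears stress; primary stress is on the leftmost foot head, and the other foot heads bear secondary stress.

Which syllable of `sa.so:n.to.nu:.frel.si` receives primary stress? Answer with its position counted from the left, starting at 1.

Parse left to right into trochaic (ˈσσ) feet: (ˈsa.so:n) (ˈto.nu:) (ˈfrel.si).
Foot heads (stressed positions): 1, 3, 5.
End Rule Leftmost: primary stress on the leftmost head = syllable 1.
Primary stress: syllable 1 → ˈsa.so:n.to.nu:.frel.si.

1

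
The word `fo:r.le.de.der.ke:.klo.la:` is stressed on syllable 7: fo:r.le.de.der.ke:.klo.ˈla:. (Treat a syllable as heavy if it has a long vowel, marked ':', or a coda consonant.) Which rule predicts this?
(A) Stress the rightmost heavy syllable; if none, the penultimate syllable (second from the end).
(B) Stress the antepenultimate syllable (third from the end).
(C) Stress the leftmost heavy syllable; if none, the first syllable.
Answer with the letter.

A

Rule A → syllable 7 ✓.
Rule B → syllable 5 (observed: 7).
Rule C → syllable 1 (observed: 7).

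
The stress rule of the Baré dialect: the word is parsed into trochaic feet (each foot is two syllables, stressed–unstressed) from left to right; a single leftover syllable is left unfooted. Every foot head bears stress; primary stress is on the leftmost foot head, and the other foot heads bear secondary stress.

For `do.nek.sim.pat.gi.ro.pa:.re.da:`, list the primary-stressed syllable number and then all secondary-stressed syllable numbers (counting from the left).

primary 1, secondary 3, 5, 7

Parse left to right into trochaic (ˈσσ) feet: (ˈdo.nek) (ˈsim.pat) (ˈgi.ro) (ˈpa:.re) da:. Syllable 9 is left unfooted.
Foot heads (stressed positions): 1, 3, 5, 7.
End Rule Leftmost: primary stress on the leftmost head = syllable 1.
Secondary stress on 3, 5, 7: ˈdo.nek.ˌsim.pat.ˌgi.ro.ˌpa:.re.da:.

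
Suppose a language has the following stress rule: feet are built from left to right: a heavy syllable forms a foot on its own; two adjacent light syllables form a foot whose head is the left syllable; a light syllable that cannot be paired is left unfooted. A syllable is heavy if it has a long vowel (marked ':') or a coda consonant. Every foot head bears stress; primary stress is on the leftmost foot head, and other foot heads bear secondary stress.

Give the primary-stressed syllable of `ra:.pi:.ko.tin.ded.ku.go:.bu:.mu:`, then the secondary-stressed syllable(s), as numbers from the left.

Weights: 1 ra: H, 2 pi: H, 3 ko L, 4 tin H, 5 ded H, 6 ku L, 7 go: H, 8 bu: H, 9 mu: H.
Parse left to right (heavy = foot alone; LL = one foot; stranded L unfooted): (ˈra:) (ˈpi:) ko (ˈtin) (ˈded) ku (ˈgo:) (ˈbu:) (ˈmu:).
Foot heads: 1, 2, 4, 5, 7, 8, 9.
Primary stress on the leftmost head = syllable 1.
Secondary stress on 2, 4, 5, 7, 8, 9: ˈra:.ˌpi:.ko.ˌtin.ˌded.ku.ˌgo:.ˌbu:.ˌmu:.

primary 1, secondary 2, 4, 5, 7, 8, 9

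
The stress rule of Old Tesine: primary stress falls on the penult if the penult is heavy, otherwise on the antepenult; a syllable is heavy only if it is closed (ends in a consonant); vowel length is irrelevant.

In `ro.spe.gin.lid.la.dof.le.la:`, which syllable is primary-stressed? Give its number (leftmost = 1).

6

Weights: 6 dof H, 7 le L, 8 la: L.
The penult (syllable 7, le) is light, so stress falls on the antepenult (syllable 6, dof).
Primary stress: syllable 6 → ro.spe.gin.lid.la.ˈdof.le.la:.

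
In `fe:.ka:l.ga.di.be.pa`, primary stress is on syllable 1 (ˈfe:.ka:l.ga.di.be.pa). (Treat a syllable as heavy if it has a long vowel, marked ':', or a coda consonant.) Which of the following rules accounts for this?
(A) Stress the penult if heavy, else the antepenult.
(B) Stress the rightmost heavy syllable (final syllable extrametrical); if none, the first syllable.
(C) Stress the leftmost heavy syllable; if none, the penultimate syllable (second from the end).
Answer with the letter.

Rule A → syllable 4 (observed: 1).
Rule B → syllable 2 (observed: 1).
Rule C → syllable 1 ✓.

C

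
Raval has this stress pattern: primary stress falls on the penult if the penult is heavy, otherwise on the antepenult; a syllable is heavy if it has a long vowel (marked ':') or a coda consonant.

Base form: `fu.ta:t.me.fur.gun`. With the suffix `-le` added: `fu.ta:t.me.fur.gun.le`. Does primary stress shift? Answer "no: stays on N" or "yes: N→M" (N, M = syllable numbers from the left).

yes: 4→5

Base `fu.ta:t.me.fur.gun` (5 syllables):
  Weights: 3 me L, 4 fur H, 5 gun H.
  The penult (syllable 4, fur) is heavy, so it takes stress.
  → primary stress on syllable 4.
Suffixed `fu.ta:t.me.fur.gun.le` (6 syllables):
  Weights: 4 fur H, 5 gun H, 6 le L.
  The penult (syllable 5, gun) is heavy, so it takes stress.
  → primary stress on syllable 5.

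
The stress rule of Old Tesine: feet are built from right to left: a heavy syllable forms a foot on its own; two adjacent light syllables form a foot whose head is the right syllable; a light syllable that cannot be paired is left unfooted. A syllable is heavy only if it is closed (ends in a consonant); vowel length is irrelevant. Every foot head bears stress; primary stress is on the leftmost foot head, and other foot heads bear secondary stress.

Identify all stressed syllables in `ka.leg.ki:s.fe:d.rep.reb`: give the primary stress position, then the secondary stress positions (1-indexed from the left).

Weights: 1 ka L, 2 leg H, 3 ki:s H, 4 fe:d H, 5 rep H, 6 reb H.
Parse right to left (heavy = foot alone; LL = one foot; stranded L unfooted): ka (ˈleg) (ˈki:s) (ˈfe:d) (ˈrep) (ˈreb).
Foot heads: 2, 3, 4, 5, 6.
Primary stress on the leftmost head = syllable 2.
Secondary stress on 3, 4, 5, 6: ka.ˈleg.ˌki:s.ˌfe:d.ˌrep.ˌreb.

primary 2, secondary 3, 4, 5, 6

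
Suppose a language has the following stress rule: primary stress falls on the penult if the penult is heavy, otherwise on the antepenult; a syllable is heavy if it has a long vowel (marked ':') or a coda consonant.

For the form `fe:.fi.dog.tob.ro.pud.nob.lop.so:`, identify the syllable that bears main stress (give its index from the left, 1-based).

Weights: 7 nob H, 8 lop H, 9 so: H.
The penult (syllable 8, lop) is heavy, so it takes stress.
Primary stress: syllable 8 → fe:.fi.dog.tob.ro.pud.nob.ˈlop.so:.

8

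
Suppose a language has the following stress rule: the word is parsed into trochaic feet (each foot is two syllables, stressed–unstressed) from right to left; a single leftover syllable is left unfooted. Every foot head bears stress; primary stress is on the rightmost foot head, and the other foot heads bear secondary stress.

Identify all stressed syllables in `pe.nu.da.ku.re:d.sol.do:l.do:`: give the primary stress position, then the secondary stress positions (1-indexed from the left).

primary 7, secondary 1, 3, 5

Parse right to left into trochaic (ˈσσ) feet: (ˈpe.nu) (ˈda.ku) (ˈre:d.sol) (ˈdo:l.do:).
Foot heads (stressed positions): 1, 3, 5, 7.
End Rule Rightmost: primary stress on the rightmost head = syllable 7.
Secondary stress on 1, 3, 5: ˌpe.nu.ˌda.ku.ˌre:d.sol.ˈdo:l.do:.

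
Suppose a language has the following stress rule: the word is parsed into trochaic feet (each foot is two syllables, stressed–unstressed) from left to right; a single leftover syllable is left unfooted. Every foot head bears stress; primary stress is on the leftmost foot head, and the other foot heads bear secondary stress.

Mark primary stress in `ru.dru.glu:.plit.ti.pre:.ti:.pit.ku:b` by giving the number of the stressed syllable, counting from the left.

1

Parse left to right into trochaic (ˈσσ) feet: (ˈru.dru) (ˈglu:.plit) (ˈti.pre:) (ˈti:.pit) ku:b. Syllable 9 is left unfooted.
Foot heads (stressed positions): 1, 3, 5, 7.
End Rule Leftmost: primary stress on the leftmost head = syllable 1.
Primary stress: syllable 1 → ˈru.dru.glu:.plit.ti.pre:.ti:.pit.ku:b.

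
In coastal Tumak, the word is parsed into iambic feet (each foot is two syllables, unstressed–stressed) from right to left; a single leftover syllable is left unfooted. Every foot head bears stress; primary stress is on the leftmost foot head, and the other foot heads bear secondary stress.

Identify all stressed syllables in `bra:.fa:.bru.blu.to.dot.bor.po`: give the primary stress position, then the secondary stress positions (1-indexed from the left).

Parse right to left into iambic (σˈσ) feet: (bra:.ˈfa:) (bru.ˈblu) (to.ˈdot) (bor.ˈpo).
Foot heads (stressed positions): 2, 4, 6, 8.
End Rule Leftmost: primary stress on the leftmost head = syllable 2.
Secondary stress on 4, 6, 8: bra:.ˈfa:.bru.ˌblu.to.ˌdot.bor.ˌpo.

primary 2, secondary 4, 6, 8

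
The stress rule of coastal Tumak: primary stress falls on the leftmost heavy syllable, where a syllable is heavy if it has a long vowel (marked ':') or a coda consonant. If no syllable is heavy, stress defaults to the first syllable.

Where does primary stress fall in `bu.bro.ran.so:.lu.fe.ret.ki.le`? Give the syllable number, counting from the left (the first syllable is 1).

Weights: 1 bu L, 2 bro L, 3 ran H, 4 so: H, 5 lu L, 6 fe L, 7 ret H, 8 ki L, 9 le L.
Heavy syllables in the domain: 3, 4, 7. The leftmost is syllable 3 (ran).
Primary stress: syllable 3 → bu.bro.ˈran.so:.lu.fe.ret.ki.le.

3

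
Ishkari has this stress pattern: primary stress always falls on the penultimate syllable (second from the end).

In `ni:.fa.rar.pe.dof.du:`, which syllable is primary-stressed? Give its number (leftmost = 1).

The word has 6 syllables; the penultimate syllable (second from the end) is syllable 5 (dof).
Primary stress: syllable 5 → ni:.fa.rar.pe.ˈdof.du:.

5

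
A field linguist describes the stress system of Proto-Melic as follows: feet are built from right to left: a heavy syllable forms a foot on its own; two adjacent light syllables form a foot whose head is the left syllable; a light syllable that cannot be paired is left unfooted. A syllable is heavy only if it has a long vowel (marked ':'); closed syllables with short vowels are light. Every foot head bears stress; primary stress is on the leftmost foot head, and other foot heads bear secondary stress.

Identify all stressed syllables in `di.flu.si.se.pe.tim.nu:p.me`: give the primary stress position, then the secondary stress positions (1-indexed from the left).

Weights: 1 di L, 2 flu L, 3 si L, 4 se L, 5 pe L, 6 tim L, 7 nu:p H, 8 me L.
Parse right to left (heavy = foot alone; LL = one foot; stranded L unfooted): (ˈdi.flu) (ˈsi.se) (ˈpe.tim) (ˈnu:p) me.
Foot heads: 1, 3, 5, 7.
Primary stress on the leftmost head = syllable 1.
Secondary stress on 3, 5, 7: ˈdi.flu.ˌsi.se.ˌpe.tim.ˌnu:p.me.

primary 1, secondary 3, 5, 7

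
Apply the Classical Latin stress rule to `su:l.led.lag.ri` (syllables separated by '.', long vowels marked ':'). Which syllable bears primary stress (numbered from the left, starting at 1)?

3

Classical Latin: stress the penult if heavy (long vowel or closed), else the antepenult.
Weights: 2 led H, 3 lag H, 4 ri L.
The penult (syllable 3, lag) is heavy, so it takes stress.
Stress on syllable 3: su:l.led.ˈlag.ri.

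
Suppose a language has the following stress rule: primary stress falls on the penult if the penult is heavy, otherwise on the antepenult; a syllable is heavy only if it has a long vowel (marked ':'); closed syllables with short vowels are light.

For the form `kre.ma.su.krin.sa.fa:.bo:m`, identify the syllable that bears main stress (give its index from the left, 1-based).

6

Weights: 5 sa L, 6 fa: H, 7 bo:m H.
The penult (syllable 6, fa:) is heavy, so it takes stress.
Primary stress: syllable 6 → kre.ma.su.krin.sa.ˈfa:.bo:m.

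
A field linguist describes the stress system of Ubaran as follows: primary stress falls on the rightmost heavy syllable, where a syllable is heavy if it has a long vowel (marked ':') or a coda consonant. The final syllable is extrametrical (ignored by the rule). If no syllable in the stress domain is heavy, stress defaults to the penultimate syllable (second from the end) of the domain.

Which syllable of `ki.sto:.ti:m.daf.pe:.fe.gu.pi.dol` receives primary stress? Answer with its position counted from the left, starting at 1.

The final syllable (9, dol) is extrametrical; the stress domain is syllables 1–8.
Weights: 1 ki L, 2 sto: H, 3 ti:m H, 4 daf H, 5 pe: H, 6 fe L, 7 gu L, 8 pi L.
Heavy syllables in the domain: 2, 3, 4, 5. The rightmost is syllable 5 (pe:).
Primary stress: syllable 5 → ki.sto:.ti:m.daf.ˈpe:.fe.gu.pi.dol.

5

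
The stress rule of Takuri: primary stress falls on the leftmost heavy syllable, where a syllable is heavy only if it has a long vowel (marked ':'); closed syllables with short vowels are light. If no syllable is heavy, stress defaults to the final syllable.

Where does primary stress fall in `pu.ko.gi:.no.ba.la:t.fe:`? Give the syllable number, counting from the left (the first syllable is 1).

3

Weights: 1 pu L, 2 ko L, 3 gi: H, 4 no L, 5 ba L, 6 la:t H, 7 fe: H.
Heavy syllables in the domain: 3, 6, 7. The leftmost is syllable 3 (gi:).
Primary stress: syllable 3 → pu.ko.ˈgi:.no.ba.la:t.fe:.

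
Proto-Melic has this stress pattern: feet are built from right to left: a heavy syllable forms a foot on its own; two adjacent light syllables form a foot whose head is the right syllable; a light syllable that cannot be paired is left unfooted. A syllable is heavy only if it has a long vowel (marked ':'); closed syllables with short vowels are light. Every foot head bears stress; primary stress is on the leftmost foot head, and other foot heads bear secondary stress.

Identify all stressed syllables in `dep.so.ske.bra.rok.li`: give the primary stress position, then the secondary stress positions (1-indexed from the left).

primary 2, secondary 4, 6

Weights: 1 dep L, 2 so L, 3 ske L, 4 bra L, 5 rok L, 6 li L.
Parse right to left (heavy = foot alone; LL = one foot; stranded L unfooted): (dep.ˈso) (ske.ˈbra) (rok.ˈli).
Foot heads: 2, 4, 6.
Primary stress on the leftmost head = syllable 2.
Secondary stress on 4, 6: dep.ˈso.ske.ˌbra.rok.ˌli.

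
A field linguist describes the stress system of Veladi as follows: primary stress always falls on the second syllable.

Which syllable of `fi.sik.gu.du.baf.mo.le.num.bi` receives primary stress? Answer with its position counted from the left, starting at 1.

2

The word has 9 syllables; the second syllable is syllable 2 (sik).
Primary stress: syllable 2 → fi.ˈsik.gu.du.baf.mo.le.num.bi.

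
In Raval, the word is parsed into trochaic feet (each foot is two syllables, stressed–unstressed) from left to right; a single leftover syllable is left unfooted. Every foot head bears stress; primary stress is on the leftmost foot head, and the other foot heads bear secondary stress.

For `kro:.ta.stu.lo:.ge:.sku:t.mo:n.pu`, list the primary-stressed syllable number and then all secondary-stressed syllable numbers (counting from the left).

Parse left to right into trochaic (ˈσσ) feet: (ˈkro:.ta) (ˈstu.lo:) (ˈge:.sku:t) (ˈmo:n.pu).
Foot heads (stressed positions): 1, 3, 5, 7.
End Rule Leftmost: primary stress on the leftmost head = syllable 1.
Secondary stress on 3, 5, 7: ˈkro:.ta.ˌstu.lo:.ˌge:.sku:t.ˌmo:n.pu.

primary 1, secondary 3, 5, 7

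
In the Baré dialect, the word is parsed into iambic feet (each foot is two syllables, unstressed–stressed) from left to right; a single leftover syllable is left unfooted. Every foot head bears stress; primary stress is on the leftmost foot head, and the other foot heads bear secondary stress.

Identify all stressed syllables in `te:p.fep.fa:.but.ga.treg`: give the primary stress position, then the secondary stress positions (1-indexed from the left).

primary 2, secondary 4, 6

Parse left to right into iambic (σˈσ) feet: (te:p.ˈfep) (fa:.ˈbut) (ga.ˈtreg).
Foot heads (stressed positions): 2, 4, 6.
End Rule Leftmost: primary stress on the leftmost head = syllable 2.
Secondary stress on 4, 6: te:p.ˈfep.fa:.ˌbut.ga.ˌtreg.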